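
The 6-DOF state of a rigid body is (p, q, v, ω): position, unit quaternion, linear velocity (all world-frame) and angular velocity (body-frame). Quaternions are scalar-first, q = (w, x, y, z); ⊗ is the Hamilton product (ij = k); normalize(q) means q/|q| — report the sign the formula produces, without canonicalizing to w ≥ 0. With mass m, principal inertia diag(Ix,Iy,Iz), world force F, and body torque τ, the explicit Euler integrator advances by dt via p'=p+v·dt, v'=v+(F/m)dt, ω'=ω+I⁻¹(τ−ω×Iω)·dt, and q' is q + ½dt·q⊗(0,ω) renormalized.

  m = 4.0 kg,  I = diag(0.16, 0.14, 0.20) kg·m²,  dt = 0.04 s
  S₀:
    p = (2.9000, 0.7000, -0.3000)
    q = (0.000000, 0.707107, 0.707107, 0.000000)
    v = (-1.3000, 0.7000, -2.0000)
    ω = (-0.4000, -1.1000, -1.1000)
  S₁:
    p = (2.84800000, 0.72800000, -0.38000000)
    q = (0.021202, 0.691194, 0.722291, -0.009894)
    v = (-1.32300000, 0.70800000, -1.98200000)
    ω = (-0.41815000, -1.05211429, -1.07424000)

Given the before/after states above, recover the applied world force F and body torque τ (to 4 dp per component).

F = (-2.3000, 0.8000, 1.8000)
τ = (0.0000, 0.1500, 0.1200)

ω₁ − ω₀ = (-0.01815000, 0.04788571, 0.02576000)
τ = I·(Δω/dt) + ω₀×(Iω₀) = (0.0000, 0.1500, 0.1200)
v₁ − v₀ = (-0.02300000, 0.00800000, 0.01800000)
F = m·Δv/dt = (-2.3000, 0.8000, 1.8000)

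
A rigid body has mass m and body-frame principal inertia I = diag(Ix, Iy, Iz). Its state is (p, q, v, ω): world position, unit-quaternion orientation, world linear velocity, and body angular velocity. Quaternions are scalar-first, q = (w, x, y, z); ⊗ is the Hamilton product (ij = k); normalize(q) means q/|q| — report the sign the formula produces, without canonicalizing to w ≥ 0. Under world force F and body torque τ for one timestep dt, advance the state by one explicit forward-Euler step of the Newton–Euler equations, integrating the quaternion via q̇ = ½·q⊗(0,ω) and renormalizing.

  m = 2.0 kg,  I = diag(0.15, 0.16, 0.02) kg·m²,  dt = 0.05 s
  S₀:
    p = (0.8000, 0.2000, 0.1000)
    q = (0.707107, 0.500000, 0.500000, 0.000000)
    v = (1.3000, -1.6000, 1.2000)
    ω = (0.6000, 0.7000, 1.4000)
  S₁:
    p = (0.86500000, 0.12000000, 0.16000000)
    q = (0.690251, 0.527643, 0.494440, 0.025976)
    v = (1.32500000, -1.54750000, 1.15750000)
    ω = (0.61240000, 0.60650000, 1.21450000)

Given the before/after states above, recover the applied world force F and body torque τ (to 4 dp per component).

F = (1.0000, 2.1000, -1.7000)
τ = (-0.1000, -0.1900, -0.0700)

v₁ − v₀ = (0.02500000, 0.05250000, -0.04250000)
m·(v₁−v₀)/dt = (1.0000, 2.1000, -1.7000)
Δω = ω₁−ω₀ = (0.01240000, -0.09350000, -0.18550000)
gyro term ω₀×Iω₀ = (-0.1372, 0.1092, 0.0042)
τ = I·(Δω/dt) + ω₀×(Iω₀) = (-0.1000, -0.1900, -0.0700)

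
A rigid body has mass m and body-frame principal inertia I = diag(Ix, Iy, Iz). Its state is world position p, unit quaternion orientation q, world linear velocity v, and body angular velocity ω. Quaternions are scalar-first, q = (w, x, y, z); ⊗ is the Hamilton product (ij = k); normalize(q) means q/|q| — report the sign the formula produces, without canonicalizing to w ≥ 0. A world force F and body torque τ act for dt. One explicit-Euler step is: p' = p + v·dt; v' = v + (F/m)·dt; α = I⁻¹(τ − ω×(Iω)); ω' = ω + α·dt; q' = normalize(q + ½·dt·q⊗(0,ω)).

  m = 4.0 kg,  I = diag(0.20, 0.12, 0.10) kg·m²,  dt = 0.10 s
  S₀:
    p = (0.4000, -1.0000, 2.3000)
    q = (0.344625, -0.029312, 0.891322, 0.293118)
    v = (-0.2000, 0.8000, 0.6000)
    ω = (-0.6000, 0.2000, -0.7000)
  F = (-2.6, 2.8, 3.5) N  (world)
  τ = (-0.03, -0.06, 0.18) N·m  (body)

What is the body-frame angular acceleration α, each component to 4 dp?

α = (-0.1640, -0.8500, 1.7040)

ω×(Iω) gyroscopic = (0.0028, 0.0420, 0.0096)
angular accel α = (-0.1640, -0.8500, 1.7040)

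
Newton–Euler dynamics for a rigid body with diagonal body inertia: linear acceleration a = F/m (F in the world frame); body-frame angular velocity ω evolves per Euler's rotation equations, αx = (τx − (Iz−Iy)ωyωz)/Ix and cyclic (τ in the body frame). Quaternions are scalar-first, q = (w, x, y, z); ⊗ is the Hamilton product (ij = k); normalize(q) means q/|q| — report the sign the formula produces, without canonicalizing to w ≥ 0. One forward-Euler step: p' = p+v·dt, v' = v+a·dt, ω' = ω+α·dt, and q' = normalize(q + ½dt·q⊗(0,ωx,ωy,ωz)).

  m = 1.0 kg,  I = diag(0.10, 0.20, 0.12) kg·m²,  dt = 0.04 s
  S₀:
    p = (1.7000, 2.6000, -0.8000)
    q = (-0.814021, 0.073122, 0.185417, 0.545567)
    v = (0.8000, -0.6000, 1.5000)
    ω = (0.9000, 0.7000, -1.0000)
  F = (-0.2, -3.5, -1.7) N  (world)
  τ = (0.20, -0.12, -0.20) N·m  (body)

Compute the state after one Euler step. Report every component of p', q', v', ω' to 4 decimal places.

p' = (1.7320, 2.5760, -0.7400)
q' = (-0.8067, 0.0471, 0.1852, 0.5593)
v' = (0.7920, -0.7400, 1.4320)
ω' = (0.9576, 0.6724, -1.0877)

p' = p + v·dt = (1.7320, 2.5760, -0.7400)
new velocity v' = (0.7920, -0.7400, 1.4320)
angular accel α = (1.4400, -0.6900, -2.1917)
new body rate ω' = (0.9576, 0.6724, -1.0877)
Hamilton product q⊗(0,ω) = (0.3499653, -1.2999328, -0.0056824, 0.6983311)
q' = normalize(q + ½dt·q⊗(0,ω)) = (-0.8067, 0.0471, 0.1852, 0.5593)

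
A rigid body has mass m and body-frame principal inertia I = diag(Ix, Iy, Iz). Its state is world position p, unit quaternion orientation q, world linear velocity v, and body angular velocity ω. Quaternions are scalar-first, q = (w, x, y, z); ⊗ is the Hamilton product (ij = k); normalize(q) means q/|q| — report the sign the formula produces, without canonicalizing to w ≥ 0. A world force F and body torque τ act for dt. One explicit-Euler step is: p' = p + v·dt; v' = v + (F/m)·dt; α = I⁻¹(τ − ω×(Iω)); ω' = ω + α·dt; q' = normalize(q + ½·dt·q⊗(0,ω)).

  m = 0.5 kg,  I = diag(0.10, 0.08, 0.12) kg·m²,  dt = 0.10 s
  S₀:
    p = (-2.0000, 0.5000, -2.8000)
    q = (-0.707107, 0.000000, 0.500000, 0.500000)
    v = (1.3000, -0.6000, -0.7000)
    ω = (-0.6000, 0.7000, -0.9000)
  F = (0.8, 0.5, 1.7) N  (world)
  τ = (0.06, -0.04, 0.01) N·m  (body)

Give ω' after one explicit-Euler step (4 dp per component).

ω' = (-0.5148, 0.6635, -0.8987)

precession coupling ω×(Iω) = (-0.0252, -0.0108, 0.0084)
(τ − ω×Iω)/I = (0.8520, -0.3650, 0.0133)
ω' = ω + α·dt = (-0.5148, 0.6635, -0.8987)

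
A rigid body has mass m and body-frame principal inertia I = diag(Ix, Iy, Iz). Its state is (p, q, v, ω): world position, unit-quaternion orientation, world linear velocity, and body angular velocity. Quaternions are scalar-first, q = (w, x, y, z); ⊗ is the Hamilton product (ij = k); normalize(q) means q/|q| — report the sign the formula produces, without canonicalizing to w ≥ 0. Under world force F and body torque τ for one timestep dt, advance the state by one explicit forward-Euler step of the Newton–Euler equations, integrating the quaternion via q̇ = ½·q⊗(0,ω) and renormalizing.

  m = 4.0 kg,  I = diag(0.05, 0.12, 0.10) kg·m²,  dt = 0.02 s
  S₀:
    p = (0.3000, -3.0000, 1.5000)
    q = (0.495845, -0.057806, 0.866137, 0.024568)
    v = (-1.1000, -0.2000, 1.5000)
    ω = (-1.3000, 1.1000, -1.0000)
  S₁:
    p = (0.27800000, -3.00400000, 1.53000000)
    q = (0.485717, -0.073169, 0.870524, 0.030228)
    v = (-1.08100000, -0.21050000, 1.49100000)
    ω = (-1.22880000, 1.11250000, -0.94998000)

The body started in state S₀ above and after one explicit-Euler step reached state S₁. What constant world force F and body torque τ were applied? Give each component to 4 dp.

F = (3.8000, -2.1000, -1.8000)
τ = (0.2000, 0.0100, 0.1500)

rate change Δω = (0.07120000, 0.01250000, 0.05002000)
I·α + gyro = (0.2000, 0.0100, 0.1500)
v₁ − v₀ = (0.01900000, -0.01050000, -0.00900000)
m·(v₁−v₀)/dt = (3.8000, -2.1000, -1.8000)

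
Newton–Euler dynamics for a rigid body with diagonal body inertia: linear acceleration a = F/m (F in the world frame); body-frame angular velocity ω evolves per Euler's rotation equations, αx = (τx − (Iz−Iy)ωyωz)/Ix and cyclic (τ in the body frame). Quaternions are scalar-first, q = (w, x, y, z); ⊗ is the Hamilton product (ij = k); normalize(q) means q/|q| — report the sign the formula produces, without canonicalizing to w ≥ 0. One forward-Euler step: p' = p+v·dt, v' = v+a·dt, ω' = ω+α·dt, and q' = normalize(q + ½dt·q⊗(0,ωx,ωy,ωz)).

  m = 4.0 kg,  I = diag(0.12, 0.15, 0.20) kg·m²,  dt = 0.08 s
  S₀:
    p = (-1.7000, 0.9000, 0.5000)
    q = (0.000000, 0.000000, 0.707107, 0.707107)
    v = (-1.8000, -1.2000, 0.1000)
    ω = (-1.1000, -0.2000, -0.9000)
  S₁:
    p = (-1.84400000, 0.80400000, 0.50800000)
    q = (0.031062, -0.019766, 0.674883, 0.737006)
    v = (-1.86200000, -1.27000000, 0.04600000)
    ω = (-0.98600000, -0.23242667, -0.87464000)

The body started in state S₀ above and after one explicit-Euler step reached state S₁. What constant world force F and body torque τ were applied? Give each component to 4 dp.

Δv = v₁−v₀ = (-0.06200000, -0.07000000, -0.05400000)
m·(v₁−v₀)/dt = (-3.1000, -3.5000, -2.7000)
Δω = ω₁−ω₀ = (0.11400000, -0.03242667, 0.02536000)
τ = I·(Δω/dt) + ω₀×(Iω₀) = (0.1800, -0.1400, 0.0700)

F = (-3.1000, -3.5000, -2.7000)
τ = (0.1800, -0.1400, 0.0700)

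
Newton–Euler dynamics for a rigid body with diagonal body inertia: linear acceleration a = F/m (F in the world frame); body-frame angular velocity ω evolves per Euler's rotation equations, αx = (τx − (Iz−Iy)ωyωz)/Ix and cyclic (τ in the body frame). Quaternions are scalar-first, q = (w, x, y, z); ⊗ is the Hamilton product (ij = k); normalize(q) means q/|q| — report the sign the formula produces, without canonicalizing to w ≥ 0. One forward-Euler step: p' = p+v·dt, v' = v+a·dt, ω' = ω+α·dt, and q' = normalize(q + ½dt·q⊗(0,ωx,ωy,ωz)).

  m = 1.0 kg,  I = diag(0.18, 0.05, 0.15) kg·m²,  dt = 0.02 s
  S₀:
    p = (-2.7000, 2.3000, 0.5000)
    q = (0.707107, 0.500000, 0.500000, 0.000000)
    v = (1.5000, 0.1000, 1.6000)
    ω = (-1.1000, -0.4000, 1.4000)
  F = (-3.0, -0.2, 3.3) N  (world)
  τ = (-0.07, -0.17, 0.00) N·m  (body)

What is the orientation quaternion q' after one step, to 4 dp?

q⊗(0,ω) = (0.7500000, -0.0778177, -0.9828428, 1.3399498)
q + ½dt·q⊗(0,ω), renormalized = (0.7145, 0.4991, 0.4901, 0.0134)

q' = (0.7145, 0.4991, 0.4901, 0.0134)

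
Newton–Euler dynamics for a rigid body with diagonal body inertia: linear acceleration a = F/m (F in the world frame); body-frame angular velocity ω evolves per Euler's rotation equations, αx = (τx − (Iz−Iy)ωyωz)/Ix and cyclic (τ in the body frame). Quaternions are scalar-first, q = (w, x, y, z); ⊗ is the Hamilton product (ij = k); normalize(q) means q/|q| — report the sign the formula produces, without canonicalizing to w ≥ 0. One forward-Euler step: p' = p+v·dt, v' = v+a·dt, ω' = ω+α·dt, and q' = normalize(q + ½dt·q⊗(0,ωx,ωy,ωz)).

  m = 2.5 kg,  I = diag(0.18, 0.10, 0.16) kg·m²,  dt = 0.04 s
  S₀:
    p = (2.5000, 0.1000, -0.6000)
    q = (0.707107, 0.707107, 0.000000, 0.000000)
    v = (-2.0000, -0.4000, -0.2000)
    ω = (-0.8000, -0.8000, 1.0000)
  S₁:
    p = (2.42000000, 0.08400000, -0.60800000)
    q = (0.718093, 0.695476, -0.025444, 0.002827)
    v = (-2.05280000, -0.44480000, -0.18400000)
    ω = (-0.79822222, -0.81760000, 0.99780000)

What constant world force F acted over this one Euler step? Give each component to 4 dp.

F = (-3.3000, -2.8000, 1.0000)

v₁ − v₀ = (-0.05280000, -0.04480000, 0.01600000)
m·(v₁−v₀)/dt = (-3.3000, -2.8000, 1.0000)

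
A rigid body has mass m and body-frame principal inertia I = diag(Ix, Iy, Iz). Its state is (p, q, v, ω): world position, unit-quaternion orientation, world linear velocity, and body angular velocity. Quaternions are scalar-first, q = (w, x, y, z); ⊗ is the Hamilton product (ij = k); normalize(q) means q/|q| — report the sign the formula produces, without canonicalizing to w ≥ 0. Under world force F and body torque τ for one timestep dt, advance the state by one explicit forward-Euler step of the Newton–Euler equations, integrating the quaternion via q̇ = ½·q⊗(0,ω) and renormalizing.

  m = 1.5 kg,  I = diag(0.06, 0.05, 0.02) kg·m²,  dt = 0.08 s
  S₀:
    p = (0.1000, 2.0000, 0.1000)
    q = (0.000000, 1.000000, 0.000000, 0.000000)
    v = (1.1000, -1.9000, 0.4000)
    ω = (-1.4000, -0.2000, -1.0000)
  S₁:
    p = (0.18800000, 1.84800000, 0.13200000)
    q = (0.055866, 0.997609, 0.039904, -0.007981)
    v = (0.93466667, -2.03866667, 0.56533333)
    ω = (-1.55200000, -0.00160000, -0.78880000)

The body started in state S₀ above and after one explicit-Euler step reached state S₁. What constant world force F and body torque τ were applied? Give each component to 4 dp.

F = (-3.1000, -2.6000, 3.1000)
τ = (-0.1200, 0.1800, 0.0500)

v₁ − v₀ = (-0.16533333, -0.13866667, 0.16533333)
m·(v₁−v₀)/dt = (-3.1000, -2.6000, 3.1000)
rate change Δω = (-0.15200000, 0.19840000, 0.21120000)
I·α + gyro = (-0.1200, 0.1800, 0.0500)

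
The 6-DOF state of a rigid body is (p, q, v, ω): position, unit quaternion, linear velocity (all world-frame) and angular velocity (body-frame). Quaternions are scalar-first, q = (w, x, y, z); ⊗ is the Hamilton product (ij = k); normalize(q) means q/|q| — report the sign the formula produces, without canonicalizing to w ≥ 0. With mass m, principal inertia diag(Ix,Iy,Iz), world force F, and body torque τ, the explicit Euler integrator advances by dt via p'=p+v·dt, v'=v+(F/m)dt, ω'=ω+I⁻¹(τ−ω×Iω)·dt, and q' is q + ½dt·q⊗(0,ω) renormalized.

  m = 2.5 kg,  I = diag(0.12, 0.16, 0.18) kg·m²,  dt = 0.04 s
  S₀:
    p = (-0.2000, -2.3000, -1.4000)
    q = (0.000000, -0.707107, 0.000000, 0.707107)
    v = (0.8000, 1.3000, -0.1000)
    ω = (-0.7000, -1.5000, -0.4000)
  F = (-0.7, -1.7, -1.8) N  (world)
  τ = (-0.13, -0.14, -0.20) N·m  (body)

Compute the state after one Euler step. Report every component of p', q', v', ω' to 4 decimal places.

p' = (-0.1680, -2.2480, -1.4040)
q' = (-0.0042, -0.6855, -0.0155, 0.7279)
v' = (0.7888, 1.2728, -0.1288)
ω' = (-0.7473, -1.5308, -0.4538)

(τ − ω×Iω)/I = (-1.1833, -0.7700, -1.3444)
ω' = ω + α·dt = (-0.7473, -1.5308, -0.4538)
2q̇ = q⊗(0,ω) = (-0.2121321, 1.0606605, -0.7778177, 1.0606605)
q' = normalize(q + ½dt·q⊗(0,ω)) = (-0.0042, -0.6855, -0.0155, 0.7279)
new position p' = (-0.1680, -2.2480, -1.4040)
new velocity v' = (0.7888, 1.2728, -0.1288)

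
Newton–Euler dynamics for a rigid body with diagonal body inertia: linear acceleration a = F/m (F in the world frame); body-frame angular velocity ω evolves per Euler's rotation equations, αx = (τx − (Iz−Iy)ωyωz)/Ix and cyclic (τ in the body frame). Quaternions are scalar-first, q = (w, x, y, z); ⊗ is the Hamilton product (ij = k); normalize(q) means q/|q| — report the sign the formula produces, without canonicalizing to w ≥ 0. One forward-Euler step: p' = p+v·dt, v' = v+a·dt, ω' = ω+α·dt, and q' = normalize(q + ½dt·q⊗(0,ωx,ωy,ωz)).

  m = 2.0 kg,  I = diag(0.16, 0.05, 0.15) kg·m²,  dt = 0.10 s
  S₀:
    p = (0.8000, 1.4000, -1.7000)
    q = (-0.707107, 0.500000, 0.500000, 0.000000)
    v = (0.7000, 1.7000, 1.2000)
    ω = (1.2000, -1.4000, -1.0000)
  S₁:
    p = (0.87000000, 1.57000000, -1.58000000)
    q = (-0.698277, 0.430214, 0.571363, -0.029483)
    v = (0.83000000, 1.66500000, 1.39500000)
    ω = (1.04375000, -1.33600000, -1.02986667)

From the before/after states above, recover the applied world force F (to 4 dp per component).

F = (2.6000, -0.7000, 3.9000)

velocity change Δv = (0.13000000, -0.03500000, 0.19500000)
m·(v₁−v₀)/dt = (2.6000, -0.7000, 3.9000)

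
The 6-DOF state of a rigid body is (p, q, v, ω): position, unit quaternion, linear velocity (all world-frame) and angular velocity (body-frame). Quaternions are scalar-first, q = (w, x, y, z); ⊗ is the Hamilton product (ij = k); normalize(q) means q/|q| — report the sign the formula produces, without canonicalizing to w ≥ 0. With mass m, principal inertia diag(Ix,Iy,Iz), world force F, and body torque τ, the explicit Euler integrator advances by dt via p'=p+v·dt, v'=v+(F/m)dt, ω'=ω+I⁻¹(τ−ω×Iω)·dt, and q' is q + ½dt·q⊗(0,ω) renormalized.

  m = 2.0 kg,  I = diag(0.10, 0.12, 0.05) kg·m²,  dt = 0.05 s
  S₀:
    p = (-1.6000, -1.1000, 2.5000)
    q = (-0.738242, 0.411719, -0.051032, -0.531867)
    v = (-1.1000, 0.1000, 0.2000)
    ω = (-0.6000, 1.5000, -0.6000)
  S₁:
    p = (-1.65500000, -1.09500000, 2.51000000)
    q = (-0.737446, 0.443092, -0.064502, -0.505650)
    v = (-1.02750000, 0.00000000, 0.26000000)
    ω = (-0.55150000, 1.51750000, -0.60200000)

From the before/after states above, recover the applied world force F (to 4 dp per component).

F = (2.9000, -4.0000, 2.4000)

Δv = v₁−v₀ = (0.07250000, -0.10000000, 0.06000000)
applied force F = (2.9000, -4.0000, 2.4000)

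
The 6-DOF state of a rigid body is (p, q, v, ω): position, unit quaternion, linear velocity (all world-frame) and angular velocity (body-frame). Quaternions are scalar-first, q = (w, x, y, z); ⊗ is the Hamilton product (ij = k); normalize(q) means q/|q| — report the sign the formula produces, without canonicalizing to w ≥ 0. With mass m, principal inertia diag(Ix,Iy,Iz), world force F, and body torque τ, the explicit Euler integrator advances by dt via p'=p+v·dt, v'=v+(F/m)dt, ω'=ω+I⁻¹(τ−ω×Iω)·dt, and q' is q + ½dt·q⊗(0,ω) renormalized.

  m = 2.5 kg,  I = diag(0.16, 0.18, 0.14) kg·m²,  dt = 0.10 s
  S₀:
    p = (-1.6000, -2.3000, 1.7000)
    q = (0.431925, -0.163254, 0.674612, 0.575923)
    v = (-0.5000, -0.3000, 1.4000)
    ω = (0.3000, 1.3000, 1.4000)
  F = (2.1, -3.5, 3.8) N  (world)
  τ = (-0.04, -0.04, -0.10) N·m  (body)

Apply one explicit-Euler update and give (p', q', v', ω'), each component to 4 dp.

p' = (-1.6500, -2.3300, 1.8400)
q' = (0.3486, -0.1463, 0.7194, 0.5827)
v' = (-0.4160, -0.4400, 1.5520)
ω' = (0.3205, 1.2731, 1.3230)

a = F/m = (0.8400, -1.4000, 1.5200)
p' = p + v·dt = (-1.6500, -2.3300, 1.8400)
new velocity v' = (-0.4160, -0.4400, 1.5520)
gyro term ω×Iω = (-0.0728, 0.0084, 0.0078)
(τ − ω×Iω)/I = (0.2050, -0.2689, -0.7700)
new body rate ω' = (0.3205, 1.2731, 1.3230)
2q̇ = q⊗(0,ω) = (-1.6343116, 0.3253344, 0.9628350, 0.1900812)
q + ½dt·q⊗(0,ω), renormalized = (0.3486, -0.1463, 0.7194, 0.5827)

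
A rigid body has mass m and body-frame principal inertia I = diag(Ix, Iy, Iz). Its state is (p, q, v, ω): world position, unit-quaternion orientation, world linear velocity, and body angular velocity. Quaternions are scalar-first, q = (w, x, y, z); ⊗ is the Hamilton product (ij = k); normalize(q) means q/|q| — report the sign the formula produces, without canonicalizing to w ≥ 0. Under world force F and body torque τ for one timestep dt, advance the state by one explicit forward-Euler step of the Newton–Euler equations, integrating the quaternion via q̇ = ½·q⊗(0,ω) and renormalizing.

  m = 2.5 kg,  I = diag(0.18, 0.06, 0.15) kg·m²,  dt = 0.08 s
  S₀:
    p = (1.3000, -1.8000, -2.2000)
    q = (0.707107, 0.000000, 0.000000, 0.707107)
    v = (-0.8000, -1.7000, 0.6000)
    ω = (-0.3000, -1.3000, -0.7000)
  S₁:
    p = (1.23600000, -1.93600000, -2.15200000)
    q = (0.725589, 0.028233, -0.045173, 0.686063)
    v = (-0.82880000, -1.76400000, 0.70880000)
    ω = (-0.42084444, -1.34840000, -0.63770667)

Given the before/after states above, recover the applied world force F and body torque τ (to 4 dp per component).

F = (-0.9000, -2.0000, 3.4000)
τ = (-0.1900, -0.0300, 0.0700)

rate change Δω = (-0.12084444, -0.04840000, 0.06229333)
precession coupling = (0.0819, 0.0063, -0.0468)
applied torque τ = (-0.1900, -0.0300, 0.0700)
Δv = v₁−v₀ = (-0.02880000, -0.06400000, 0.10880000)
F = m·Δv/dt = (-0.9000, -2.0000, 3.4000)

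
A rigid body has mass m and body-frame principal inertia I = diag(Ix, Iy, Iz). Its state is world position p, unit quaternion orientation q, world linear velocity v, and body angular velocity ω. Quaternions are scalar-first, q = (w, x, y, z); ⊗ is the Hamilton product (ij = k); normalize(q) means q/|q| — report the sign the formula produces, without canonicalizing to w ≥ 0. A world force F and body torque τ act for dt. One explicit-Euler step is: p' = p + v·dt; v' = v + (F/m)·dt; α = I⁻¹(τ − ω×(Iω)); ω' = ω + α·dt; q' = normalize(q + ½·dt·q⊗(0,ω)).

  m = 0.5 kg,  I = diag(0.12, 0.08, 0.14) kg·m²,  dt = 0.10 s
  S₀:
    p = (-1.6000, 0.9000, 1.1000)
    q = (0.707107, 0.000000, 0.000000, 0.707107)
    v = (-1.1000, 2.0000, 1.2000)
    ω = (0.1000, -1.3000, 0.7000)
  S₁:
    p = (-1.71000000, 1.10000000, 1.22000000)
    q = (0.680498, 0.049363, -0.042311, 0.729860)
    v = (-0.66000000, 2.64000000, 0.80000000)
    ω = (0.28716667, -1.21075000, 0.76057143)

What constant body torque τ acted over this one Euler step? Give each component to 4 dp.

Δω = ω₁−ω₀ = (0.18716667, 0.08925000, 0.06057143)
precession coupling = (-0.0546, -0.0014, 0.0052)
applied torque τ = (0.1700, 0.0700, 0.0900)

τ = (0.1700, 0.0700, 0.0900)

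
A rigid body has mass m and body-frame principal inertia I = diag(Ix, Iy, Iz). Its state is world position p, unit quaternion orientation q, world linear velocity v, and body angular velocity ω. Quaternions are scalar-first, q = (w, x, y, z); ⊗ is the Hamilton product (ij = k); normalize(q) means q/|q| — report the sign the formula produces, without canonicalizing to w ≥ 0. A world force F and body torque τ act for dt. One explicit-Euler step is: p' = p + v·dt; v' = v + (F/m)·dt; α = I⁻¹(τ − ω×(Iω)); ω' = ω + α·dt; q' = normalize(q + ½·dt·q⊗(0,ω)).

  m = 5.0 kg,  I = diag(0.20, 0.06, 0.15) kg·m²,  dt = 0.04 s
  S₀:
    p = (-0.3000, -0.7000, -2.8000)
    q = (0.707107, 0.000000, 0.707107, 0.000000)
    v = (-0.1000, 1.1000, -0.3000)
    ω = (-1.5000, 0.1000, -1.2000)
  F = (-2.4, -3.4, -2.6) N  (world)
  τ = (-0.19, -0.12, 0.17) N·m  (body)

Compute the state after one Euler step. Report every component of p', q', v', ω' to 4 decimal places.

p' = (-0.3040, -0.6560, -2.8120)
q' = (0.7052, -0.0382, 0.7080, 0.0042)
v' = (-0.1192, 1.0728, -0.3208)
ω' = (-1.5358, -0.0400, -1.1603)

p' = p + v·dt = (-0.3040, -0.6560, -2.8120)
new velocity v' = (-0.1192, 1.0728, -0.3208)
ω×(Iω) gyroscopic = (-0.0108, 0.0900, 0.0210)
angular accel α = (-0.8960, -3.5000, 0.9933)
ω + α·dt = (-1.5358, -0.0400, -1.1603)
2q̇ = q⊗(0,ω) = (-0.0707107, -1.9091889, 0.0707107, 0.2121321)
q + ½dt·q⊗(0,ω), renormalized = (0.7052, -0.0382, 0.7080, 0.0042)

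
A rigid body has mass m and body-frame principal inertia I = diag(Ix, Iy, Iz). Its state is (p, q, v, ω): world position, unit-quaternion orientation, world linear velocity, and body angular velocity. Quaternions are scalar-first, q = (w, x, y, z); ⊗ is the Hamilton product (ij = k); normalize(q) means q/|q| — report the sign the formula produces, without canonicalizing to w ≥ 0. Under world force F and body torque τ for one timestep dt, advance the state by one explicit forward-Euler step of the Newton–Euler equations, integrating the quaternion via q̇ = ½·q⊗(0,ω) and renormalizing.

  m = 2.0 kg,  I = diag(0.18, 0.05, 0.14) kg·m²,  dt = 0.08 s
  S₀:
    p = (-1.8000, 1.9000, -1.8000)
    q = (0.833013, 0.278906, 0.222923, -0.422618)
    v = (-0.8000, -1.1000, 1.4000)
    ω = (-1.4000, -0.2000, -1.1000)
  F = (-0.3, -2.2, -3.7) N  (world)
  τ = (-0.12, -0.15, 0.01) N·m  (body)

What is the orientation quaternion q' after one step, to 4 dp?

q' = (0.8297, 0.2185, 0.2516, -0.4479)

2q̇ = q⊗(0,ω) = (-0.0298268, -1.4959571, 0.7318592, -0.6600033)
q + ½dt·q⊗(0,ω), renormalized = (0.8297, 0.2185, 0.2516, -0.4479)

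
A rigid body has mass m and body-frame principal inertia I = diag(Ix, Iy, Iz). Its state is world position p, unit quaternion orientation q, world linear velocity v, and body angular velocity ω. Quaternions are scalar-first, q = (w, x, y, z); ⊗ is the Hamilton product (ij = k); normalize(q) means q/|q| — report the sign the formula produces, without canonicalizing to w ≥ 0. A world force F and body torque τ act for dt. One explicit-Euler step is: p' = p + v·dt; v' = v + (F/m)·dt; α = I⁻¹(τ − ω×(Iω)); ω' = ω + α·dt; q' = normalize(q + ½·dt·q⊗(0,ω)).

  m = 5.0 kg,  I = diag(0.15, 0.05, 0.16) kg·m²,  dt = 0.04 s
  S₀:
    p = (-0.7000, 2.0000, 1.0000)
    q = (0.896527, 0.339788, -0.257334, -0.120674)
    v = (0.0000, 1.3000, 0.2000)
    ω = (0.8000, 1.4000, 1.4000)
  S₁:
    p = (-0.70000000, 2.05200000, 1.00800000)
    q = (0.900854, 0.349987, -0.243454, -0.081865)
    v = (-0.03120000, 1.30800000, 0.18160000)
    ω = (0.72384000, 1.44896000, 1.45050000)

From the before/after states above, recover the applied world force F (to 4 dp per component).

v₁ − v₀ = (-0.03120000, 0.00800000, -0.01840000)
m·(v₁−v₀)/dt = (-3.9000, 1.0000, -2.3000)

F = (-3.9000, 1.0000, -2.3000)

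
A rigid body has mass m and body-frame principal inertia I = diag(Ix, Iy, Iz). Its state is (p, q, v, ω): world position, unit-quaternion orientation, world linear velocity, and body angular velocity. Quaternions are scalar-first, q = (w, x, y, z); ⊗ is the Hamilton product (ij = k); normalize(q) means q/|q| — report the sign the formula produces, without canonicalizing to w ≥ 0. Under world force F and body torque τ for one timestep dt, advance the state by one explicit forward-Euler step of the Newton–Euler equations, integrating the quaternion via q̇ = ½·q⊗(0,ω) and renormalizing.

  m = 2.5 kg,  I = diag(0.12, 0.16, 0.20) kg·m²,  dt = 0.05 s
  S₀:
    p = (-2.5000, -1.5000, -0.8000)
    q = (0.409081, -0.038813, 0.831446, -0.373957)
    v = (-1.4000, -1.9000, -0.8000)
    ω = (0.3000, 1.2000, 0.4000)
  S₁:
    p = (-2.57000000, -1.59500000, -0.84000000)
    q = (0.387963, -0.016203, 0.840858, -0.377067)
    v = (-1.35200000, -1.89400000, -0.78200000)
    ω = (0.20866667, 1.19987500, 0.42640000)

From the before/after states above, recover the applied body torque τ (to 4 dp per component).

τ = (-0.2000, -0.0100, 0.1200)

ω₁ − ω₀ = (-0.09133333, -0.00012500, 0.02640000)
applied torque τ = (-0.2000, -0.0100, 0.1200)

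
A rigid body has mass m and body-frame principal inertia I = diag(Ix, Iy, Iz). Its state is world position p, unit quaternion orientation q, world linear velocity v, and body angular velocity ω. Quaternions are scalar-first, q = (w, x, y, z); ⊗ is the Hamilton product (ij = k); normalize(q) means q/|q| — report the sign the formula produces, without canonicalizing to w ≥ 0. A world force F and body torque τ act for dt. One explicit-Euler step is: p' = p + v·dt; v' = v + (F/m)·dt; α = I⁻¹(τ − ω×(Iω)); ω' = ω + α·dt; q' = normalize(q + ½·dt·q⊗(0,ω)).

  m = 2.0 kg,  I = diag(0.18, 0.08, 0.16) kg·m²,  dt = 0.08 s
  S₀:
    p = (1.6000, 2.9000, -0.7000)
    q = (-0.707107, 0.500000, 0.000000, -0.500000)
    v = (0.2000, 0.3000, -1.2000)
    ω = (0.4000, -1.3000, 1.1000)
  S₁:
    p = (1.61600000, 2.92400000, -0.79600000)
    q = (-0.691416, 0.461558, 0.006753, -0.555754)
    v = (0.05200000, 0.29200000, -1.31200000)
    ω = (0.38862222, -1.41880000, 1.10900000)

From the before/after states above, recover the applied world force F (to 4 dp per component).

F = (-3.7000, -0.2000, -2.8000)

Δv = v₁−v₀ = (-0.14800000, -0.00800000, -0.11200000)
m·(v₁−v₀)/dt = (-3.7000, -0.2000, -2.8000)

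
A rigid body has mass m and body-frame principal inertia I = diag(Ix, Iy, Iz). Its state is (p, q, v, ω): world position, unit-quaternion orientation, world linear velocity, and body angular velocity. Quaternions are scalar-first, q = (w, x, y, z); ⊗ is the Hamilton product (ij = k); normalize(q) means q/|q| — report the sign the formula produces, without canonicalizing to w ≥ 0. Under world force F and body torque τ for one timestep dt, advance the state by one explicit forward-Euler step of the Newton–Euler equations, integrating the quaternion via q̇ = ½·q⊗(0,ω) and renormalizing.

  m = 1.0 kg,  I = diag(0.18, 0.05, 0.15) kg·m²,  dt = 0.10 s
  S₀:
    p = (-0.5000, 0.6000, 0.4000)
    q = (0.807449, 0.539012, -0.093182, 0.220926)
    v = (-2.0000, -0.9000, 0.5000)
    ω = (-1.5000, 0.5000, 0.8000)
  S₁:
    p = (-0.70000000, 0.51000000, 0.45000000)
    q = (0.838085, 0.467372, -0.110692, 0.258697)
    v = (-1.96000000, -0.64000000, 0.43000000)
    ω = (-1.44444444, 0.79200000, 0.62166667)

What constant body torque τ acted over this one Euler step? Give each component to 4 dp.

ω₁ − ω₀ = (0.05555556, 0.29200000, -0.17833333)
precession coupling = (0.0400, -0.0360, 0.0975)
I·α + gyro = (0.1400, 0.1100, -0.1700)

τ = (0.1400, 0.1100, -0.1700)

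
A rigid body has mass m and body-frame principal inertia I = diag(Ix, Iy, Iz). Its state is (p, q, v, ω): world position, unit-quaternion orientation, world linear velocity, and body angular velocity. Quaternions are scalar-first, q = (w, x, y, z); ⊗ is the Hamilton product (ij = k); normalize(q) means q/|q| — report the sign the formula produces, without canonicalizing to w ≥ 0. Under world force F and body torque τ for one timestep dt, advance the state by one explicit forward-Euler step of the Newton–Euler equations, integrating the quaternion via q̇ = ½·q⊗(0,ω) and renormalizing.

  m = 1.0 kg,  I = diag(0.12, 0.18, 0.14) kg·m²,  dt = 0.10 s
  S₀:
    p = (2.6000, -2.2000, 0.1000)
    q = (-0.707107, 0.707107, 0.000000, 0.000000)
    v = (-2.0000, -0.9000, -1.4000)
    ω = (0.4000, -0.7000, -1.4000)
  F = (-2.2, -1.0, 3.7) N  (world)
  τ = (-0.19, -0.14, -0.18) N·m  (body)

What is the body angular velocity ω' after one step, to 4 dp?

ω×(Iω) gyroscopic = (-0.0392, 0.0112, -0.0168)
α = I⁻¹(τ − ω×Iω) = (-1.2567, -0.8400, -1.1657)
ω + α·dt = (0.2743, -0.7840, -1.5166)

ω' = (0.2743, -0.7840, -1.5166)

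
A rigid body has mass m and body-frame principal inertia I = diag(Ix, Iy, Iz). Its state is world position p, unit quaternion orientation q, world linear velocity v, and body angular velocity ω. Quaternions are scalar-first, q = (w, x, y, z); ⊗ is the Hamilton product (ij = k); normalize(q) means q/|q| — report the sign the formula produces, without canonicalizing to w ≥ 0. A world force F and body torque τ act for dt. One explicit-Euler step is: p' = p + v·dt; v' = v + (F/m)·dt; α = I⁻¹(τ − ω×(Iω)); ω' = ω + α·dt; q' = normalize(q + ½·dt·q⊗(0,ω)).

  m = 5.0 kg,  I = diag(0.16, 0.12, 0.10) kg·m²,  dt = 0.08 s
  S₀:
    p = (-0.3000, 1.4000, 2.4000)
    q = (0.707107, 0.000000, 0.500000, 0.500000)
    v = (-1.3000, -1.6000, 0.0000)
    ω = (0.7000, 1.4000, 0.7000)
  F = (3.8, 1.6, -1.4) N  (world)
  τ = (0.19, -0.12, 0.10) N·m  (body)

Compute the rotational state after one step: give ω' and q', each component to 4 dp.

ω' = (0.8048, 1.3004, 0.8114)
q' = (0.6635, 0.0058, 0.5523, 0.5046)

gyro term ω×Iω = (-0.0196, 0.0294, -0.0392)
angular accel α = (1.3100, -1.2450, 1.3920)
ω + α·dt = (0.8048, 1.3004, 0.8114)
2q̇ = q⊗(0,ω) = (-1.0500000, 0.1449749, 1.3399498, 0.1449749)
q' = normalize(q + ½dt·q⊗(0,ω)) = (0.6635, 0.0058, 0.5523, 0.5046)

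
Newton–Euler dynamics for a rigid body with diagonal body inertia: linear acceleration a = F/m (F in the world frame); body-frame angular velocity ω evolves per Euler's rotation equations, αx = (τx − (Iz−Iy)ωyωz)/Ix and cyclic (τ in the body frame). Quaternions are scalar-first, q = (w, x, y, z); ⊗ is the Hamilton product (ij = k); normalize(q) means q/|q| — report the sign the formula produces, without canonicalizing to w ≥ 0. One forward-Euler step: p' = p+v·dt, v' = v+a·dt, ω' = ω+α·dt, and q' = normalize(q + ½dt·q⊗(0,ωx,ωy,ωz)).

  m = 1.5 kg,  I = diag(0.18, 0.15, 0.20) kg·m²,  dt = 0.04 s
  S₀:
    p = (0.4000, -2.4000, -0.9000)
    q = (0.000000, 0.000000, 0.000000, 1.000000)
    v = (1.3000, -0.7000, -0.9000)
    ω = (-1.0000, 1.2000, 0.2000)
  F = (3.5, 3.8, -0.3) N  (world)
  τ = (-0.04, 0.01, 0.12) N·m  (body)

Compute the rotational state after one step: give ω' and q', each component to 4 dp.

α = I⁻¹(τ − ω×Iω) = (-0.2889, 0.0400, 0.4200)
ω' = ω + α·dt = (-1.0116, 1.2016, 0.2168)
Hamilton product q⊗(0,ω) = (-0.2000000, -1.2000000, -1.0000000, 0.0000000)
q' = normalize(q + ½dt·q⊗(0,ω)) = (-0.0040, -0.0240, -0.0200, 0.9995)

ω' = (-1.0116, 1.2016, 0.2168)
q' = (-0.0040, -0.0240, -0.0200, 0.9995)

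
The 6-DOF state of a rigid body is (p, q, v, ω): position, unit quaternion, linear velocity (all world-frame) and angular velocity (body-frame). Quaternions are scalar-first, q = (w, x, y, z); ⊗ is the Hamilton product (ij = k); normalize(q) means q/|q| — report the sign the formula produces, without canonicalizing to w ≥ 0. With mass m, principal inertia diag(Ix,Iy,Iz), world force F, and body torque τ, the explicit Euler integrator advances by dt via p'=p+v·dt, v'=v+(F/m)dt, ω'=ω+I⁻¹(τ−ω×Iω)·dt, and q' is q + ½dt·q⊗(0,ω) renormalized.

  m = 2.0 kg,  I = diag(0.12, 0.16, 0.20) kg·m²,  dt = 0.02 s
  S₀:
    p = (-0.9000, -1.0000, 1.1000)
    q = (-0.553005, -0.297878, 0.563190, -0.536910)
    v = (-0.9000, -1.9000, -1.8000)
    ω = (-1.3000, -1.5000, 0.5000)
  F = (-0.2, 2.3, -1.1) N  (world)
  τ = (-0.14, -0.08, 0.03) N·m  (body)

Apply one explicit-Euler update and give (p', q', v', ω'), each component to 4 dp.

gyro term ω×Iω = (-0.0300, 0.0520, 0.0780)
α = I⁻¹(τ − ω×Iω) = (-0.9167, -0.8250, -0.2400)
ω' = ω + α·dt = (-1.3183, -1.5165, 0.4952)
q⊗(0,ω) = (0.7259986, 0.1951365, 1.6764295, 0.9024615)
updated quaternion q' = (-0.5456, -0.2959, 0.5798, -0.5278)
linear accel F/m = (-0.1000, 1.1500, -0.5500)
p + v·dt = (-0.9180, -1.0380, 1.0640)
v' = v + a·dt = (-0.9020, -1.8770, -1.8110)

p' = (-0.9180, -1.0380, 1.0640)
q' = (-0.5456, -0.2959, 0.5798, -0.5278)
v' = (-0.9020, -1.8770, -1.8110)
ω' = (-1.3183, -1.5165, 0.4952)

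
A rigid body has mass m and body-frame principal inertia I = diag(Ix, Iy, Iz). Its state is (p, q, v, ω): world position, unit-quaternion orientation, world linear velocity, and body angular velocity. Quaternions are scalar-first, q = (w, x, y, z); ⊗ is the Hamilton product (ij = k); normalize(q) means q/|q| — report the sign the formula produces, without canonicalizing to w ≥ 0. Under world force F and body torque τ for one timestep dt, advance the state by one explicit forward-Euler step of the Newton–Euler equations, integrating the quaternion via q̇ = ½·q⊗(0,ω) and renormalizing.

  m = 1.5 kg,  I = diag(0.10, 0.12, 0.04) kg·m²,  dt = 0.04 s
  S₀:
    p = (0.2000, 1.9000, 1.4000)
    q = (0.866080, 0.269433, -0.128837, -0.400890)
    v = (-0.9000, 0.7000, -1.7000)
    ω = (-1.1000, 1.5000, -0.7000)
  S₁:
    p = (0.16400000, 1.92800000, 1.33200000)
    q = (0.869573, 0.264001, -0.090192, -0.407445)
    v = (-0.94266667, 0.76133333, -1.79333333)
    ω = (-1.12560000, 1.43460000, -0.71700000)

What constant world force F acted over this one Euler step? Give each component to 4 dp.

Δv = v₁−v₀ = (-0.04266667, 0.06133333, -0.09333333)
F = m·Δv/dt = (-1.6000, 2.3000, -3.5000)

F = (-1.6000, 2.3000, -3.5000)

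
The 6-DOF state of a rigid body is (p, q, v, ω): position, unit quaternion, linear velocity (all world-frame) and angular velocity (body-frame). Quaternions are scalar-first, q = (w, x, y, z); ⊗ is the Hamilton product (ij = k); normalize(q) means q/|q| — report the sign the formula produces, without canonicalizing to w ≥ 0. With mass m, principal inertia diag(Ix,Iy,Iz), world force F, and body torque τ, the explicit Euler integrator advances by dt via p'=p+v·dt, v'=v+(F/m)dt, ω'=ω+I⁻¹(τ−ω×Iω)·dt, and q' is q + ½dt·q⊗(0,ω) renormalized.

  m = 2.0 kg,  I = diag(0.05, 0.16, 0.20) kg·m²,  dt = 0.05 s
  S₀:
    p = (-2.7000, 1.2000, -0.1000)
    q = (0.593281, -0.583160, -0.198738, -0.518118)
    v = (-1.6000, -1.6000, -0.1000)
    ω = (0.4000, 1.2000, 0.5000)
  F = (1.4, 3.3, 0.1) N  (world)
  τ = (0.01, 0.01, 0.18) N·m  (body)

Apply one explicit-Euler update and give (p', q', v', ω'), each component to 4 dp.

p' = (-2.7800, 1.1200, -0.1050)
q' = (0.6112, -0.5638, -0.1787, -0.5259)
v' = (-1.5650, -1.5175, -0.0975)
ω' = (0.3860, 1.2125, 0.5318)

gyro term ω×Iω = (0.0240, -0.0300, 0.0528)
angular accel α = (-0.2800, 0.2500, 0.6360)
ω' = ω + α·dt = (0.3860, 1.2125, 0.5318)
q⊗(0,ω) = (0.7308086, 0.7596850, 0.7962700, -0.3236563)
q + ½dt·q⊗(0,ω), renormalized = (0.6112, -0.5638, -0.1787, -0.5259)
a = F/m = (0.7000, 1.6500, 0.0500)
new position p' = (-2.7800, 1.1200, -0.1050)
new velocity v' = (-1.5650, -1.5175, -0.0975)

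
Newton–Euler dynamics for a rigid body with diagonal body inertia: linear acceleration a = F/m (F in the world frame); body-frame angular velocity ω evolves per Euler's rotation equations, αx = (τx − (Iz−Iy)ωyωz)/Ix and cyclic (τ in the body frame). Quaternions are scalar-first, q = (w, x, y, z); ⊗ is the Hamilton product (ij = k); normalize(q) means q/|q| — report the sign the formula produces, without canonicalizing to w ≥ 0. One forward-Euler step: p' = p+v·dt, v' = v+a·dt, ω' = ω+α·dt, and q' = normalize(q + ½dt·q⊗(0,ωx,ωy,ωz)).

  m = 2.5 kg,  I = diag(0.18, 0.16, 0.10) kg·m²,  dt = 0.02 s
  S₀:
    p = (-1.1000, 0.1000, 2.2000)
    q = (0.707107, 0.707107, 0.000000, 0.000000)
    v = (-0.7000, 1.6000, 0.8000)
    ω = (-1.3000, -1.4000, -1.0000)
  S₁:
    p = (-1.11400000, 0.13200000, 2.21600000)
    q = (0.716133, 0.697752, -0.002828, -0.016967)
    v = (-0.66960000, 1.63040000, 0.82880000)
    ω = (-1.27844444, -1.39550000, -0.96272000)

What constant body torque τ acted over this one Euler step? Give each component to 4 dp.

τ = (0.1100, 0.1400, 0.1500)

ω₁ − ω₀ = (0.02155556, 0.00450000, 0.03728000)
precession coupling = (-0.0840, 0.1040, -0.0364)
applied torque τ = (0.1100, 0.1400, 0.1500)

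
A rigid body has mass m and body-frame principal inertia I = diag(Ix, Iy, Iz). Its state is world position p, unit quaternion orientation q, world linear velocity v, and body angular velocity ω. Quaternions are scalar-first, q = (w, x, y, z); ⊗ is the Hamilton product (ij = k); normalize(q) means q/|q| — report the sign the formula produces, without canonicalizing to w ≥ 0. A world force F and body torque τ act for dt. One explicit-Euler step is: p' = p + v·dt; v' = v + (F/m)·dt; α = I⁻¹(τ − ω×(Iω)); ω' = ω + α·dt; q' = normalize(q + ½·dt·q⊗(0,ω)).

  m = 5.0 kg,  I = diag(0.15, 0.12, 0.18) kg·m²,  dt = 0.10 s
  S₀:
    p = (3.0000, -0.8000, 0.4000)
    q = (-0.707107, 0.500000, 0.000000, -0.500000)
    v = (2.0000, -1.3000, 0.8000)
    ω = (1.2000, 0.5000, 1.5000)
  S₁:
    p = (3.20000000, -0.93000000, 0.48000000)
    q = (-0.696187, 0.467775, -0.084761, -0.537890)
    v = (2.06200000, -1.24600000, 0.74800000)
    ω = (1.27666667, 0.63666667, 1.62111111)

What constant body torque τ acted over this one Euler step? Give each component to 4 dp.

Δω = ω₁−ω₀ = (0.07666667, 0.13666667, 0.12111111)
gyro term ω₀×Iω₀ = (0.0450, -0.0540, -0.0180)
τ = I·(Δω/dt) + ω₀×(Iω₀) = (0.1600, 0.1100, 0.2000)

τ = (0.1600, 0.1100, 0.2000)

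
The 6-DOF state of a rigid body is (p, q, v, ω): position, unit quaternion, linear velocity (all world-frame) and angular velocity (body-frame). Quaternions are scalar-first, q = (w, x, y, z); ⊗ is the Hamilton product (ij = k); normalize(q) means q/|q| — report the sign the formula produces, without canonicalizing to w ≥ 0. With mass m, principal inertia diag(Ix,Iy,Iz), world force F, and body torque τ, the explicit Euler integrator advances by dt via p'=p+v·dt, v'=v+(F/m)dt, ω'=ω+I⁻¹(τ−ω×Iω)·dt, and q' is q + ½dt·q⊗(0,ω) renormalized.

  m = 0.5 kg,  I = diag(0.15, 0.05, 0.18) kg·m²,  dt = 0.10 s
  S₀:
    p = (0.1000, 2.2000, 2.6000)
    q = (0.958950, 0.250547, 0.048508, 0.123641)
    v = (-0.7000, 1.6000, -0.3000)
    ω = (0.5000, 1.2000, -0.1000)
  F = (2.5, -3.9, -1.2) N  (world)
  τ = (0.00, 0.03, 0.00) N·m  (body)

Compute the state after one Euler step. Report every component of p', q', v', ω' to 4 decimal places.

p' = (0.0300, 2.3600, 2.5700)
q' = (0.9484, 0.2663, 0.1102, 0.1324)
v' = (-0.2000, 0.8200, -0.5400)
ω' = (0.5104, 1.2570, -0.0667)

(τ − ω×Iω)/I = (0.1040, 0.5700, 0.3333)
new body rate ω' = (0.5104, 1.2570, -0.0667)
2q̇ = q⊗(0,ω) = (-0.1711190, 0.3262550, 1.2376152, 0.1805074)
updated quaternion q' = (0.9484, 0.2663, 0.1102, 0.1324)
linear accel F/m = (5.0000, -7.8000, -2.4000)
new position p' = (0.0300, 2.3600, 2.5700)
v + (F/m)dt = (-0.2000, 0.8200, -0.5400)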